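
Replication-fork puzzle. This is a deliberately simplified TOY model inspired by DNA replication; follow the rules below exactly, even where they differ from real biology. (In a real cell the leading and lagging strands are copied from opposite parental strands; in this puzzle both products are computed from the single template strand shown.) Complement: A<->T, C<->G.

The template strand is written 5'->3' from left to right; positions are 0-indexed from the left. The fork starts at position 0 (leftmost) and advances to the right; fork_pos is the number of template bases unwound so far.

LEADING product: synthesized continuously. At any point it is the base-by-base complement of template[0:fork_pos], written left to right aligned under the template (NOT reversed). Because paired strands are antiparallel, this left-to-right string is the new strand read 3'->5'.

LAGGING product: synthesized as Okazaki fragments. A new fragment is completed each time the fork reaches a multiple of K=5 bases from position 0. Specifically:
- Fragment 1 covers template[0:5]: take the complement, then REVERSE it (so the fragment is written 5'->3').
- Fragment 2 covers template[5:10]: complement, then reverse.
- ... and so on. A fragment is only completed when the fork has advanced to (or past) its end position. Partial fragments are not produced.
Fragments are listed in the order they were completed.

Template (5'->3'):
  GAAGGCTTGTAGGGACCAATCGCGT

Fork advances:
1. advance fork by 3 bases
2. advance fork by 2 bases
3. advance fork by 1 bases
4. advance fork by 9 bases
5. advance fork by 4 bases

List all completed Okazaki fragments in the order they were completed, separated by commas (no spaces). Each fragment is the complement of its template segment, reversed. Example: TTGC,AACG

Step 1: advance 3 -> fork_pos = 0 + 3 = 3. Next multiple of 5 is 5 (not reached); still 0 fragment(s).
Step 2: advance 2 -> fork_pos = 3 + 2 = 5. Reached multiple(s) of 5: 5 -> fragment 1 completed (1 total).
Step 3: advance 1 -> fork_pos = 5 + 1 = 6. Next multiple of 5 is 10 (not reached); still 1 fragment(s).
Step 4: advance 9 -> fork_pos = 6 + 9 = 15. Reached multiple(s) of 5: 10, 15 -> fragments 2-3 completed (3 total).
Step 5: advance 4 -> fork_pos = 15 + 4 = 19. Next multiple of 5 is 20 (not reached); still 3 fragment(s).
Final fork_pos = 19, so 3 fragment(s) are complete. Build each: template segment -> complement -> reverse.
Fragment 1: template[0:5] = GAAGG -> complement CTTCC -> reversed CCTTC
Fragment 2: template[5:10] = CTTGT -> complement GAACA -> reversed ACAAG
Fragment 3: template[10:15] = AGGGA -> complement TCCCT -> reversed TCCCT

Answer: CCTTC,ACAAG,TCCCT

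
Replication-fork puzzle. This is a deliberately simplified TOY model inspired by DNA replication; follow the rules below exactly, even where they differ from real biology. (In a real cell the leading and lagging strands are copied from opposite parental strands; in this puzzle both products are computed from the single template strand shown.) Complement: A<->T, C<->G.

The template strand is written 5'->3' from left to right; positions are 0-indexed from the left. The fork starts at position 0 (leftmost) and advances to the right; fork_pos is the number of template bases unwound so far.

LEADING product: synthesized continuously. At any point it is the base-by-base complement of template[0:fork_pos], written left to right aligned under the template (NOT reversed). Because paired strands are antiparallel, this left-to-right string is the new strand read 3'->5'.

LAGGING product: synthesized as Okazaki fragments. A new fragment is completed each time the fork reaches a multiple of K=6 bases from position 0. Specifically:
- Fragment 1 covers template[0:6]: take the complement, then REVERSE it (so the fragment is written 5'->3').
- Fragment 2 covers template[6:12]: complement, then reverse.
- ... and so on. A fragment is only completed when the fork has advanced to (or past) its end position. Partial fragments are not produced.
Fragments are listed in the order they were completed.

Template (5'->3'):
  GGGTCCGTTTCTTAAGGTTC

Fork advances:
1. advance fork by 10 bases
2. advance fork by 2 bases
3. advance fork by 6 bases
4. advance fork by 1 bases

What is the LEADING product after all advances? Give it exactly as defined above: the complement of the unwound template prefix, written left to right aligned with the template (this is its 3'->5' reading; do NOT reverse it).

Answer: CCCAGGCAAAGAATTCCAA

Derivation:
Step 1: advance 10 -> fork_pos = 0 + 10 = 10.
Step 2: advance 2 -> fork_pos = 10 + 2 = 12.
Step 3: advance 6 -> fork_pos = 12 + 6 = 18.
Step 4: advance 1 -> fork_pos = 18 + 1 = 19.
Unwound prefix: template[0:19] = GGGTCCGTTTCTTAAGGTT
Complement it base by base (A<->T, C<->G), keeping left-to-right order:
  [0:5] GGGTC -> CCCAG
  [5:10] CGTTT -> GCAAA
  [10:15] CTTAA -> GAATT
  [15:19] GGTT -> CCAA
Concatenate: CCCAGGCAAAGAATTCCAA (length 19; written aligned with the template, i.e. 3'->5').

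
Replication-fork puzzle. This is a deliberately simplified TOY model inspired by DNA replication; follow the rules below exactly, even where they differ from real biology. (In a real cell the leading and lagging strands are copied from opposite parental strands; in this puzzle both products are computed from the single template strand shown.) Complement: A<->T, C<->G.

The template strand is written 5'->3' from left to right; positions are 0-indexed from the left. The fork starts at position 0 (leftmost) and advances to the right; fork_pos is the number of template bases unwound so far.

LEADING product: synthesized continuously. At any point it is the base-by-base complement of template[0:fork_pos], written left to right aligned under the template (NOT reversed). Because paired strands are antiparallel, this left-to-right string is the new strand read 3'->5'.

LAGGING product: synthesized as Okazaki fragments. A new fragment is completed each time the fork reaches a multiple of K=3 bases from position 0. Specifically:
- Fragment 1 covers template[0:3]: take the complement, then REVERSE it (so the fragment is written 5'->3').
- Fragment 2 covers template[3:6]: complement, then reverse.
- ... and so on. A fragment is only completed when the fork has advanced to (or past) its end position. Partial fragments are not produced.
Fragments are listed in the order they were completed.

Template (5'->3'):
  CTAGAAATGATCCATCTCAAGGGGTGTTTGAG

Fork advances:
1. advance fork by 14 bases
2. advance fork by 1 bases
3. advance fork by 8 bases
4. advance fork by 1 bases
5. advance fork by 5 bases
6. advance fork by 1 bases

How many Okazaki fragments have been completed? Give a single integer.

Step 1: advance 14 -> fork_pos = 0 + 14 = 14. Reached multiple(s) of 3: 3, 6, 9, 12 -> fragments 1-4 completed (4 total).
Step 2: advance 1 -> fork_pos = 14 + 1 = 15. Reached multiple(s) of 3: 15 -> fragment 5 completed (5 total).
Step 3: advance 8 -> fork_pos = 15 + 8 = 23. Reached multiple(s) of 3: 18, 21 -> fragments 6-7 completed (7 total).
Step 4: advance 1 -> fork_pos = 23 + 1 = 24. Reached multiple(s) of 3: 24 -> fragment 8 completed (8 total).
Step 5: advance 5 -> fork_pos = 24 + 5 = 29. Reached multiple(s) of 3: 27 -> fragment 9 completed (9 total).
Step 6: advance 1 -> fork_pos = 29 + 1 = 30. Reached multiple(s) of 3: 30 -> fragment 10 completed (10 total).
Check: final fork_pos = 30; the multiples of 3 that are <= 30 are 3..30 -> 30 // 3 = 10 completed fragment(s).

Answer: 10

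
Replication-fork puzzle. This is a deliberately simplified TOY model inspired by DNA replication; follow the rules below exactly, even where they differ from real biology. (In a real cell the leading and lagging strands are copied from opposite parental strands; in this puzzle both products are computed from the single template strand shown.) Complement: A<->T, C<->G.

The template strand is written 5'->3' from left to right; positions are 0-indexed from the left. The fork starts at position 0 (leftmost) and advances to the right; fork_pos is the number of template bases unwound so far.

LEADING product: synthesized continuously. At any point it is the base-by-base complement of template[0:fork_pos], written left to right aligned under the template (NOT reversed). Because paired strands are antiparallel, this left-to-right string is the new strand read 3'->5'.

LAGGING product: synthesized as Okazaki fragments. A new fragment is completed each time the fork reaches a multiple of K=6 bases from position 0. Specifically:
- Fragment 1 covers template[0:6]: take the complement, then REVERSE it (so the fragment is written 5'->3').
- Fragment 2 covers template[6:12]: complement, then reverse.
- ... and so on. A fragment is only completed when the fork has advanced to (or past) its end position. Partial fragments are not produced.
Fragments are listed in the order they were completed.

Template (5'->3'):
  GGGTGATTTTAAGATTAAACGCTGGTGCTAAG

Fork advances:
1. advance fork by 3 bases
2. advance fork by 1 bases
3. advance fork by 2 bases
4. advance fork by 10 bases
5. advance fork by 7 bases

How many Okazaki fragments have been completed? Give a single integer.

Step 1: advance 3 -> fork_pos = 0 + 3 = 3. Next multiple of 6 is 6 (not reached); still 0 fragment(s).
Step 2: advance 1 -> fork_pos = 3 + 1 = 4. Next multiple of 6 is 6 (not reached); still 0 fragment(s).
Step 3: advance 2 -> fork_pos = 4 + 2 = 6. Reached multiple(s) of 6: 6 -> fragment 1 completed (1 total).
Step 4: advance 10 -> fork_pos = 6 + 10 = 16. Reached multiple(s) of 6: 12 -> fragment 2 completed (2 total).
Step 5: advance 7 -> fork_pos = 16 + 7 = 23. Reached multiple(s) of 6: 18 -> fragment 3 completed (3 total).
Check: final fork_pos = 23; the multiples of 6 that are <= 23 are 6..18 -> 23 // 6 = 3 completed fragment(s).

Answer: 3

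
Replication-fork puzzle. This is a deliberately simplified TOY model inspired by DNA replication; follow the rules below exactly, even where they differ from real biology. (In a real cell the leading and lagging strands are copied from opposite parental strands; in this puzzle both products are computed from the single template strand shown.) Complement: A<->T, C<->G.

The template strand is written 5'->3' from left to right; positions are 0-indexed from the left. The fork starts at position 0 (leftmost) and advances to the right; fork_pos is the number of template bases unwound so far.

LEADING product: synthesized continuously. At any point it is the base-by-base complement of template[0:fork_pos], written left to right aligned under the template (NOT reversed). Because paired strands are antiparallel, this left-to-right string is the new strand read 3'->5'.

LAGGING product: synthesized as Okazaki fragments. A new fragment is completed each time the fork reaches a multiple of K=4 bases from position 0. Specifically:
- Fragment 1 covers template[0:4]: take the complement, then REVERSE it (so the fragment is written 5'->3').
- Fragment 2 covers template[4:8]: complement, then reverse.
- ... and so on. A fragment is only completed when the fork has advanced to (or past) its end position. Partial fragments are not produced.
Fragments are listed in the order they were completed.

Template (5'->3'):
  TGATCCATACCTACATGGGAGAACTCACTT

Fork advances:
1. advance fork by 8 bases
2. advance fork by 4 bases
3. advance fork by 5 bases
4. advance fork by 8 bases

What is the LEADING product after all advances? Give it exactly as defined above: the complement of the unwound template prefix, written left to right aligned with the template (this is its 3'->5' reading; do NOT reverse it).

Answer: ACTAGGTATGGATGTACCCTCTTGA

Derivation:
Step 1: advance 8 -> fork_pos = 0 + 8 = 8.
Step 2: advance 4 -> fork_pos = 8 + 4 = 12.
Step 3: advance 5 -> fork_pos = 12 + 5 = 17.
Step 4: advance 8 -> fork_pos = 17 + 8 = 25.
Unwound prefix: template[0:25] = TGATCCATACCTACATGGGAGAACT
Complement it base by base (A<->T, C<->G), keeping left-to-right order:
  [0:5] TGATC -> ACTAG
  [5:10] CATAC -> GTATG
  [10:15] CTACA -> GATGT
  [15:20] TGGGA -> ACCCT
  [20:25] GAACT -> CTTGA
Concatenate: ACTAGGTATGGATGTACCCTCTTGA (length 25; written aligned with the template, i.e. 3'->5').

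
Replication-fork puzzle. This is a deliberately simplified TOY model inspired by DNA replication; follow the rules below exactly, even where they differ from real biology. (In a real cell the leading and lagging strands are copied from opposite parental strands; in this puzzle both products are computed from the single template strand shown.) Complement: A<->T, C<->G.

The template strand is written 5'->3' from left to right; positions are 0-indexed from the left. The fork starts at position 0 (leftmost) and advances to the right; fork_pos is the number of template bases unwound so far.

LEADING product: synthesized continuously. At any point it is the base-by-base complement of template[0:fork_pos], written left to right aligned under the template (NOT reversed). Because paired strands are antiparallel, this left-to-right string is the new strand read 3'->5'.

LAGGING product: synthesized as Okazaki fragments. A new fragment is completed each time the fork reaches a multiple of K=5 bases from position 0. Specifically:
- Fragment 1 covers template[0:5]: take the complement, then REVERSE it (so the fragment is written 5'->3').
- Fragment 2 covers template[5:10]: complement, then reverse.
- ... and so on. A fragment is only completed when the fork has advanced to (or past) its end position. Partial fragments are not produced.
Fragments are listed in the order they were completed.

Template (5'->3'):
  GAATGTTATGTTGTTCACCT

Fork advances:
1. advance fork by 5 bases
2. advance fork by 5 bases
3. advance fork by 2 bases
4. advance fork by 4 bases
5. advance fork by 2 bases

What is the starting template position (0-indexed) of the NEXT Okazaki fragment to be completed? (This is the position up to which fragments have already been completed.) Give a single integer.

Step 1: advance 5 -> fork_pos = 0 + 5 = 5. Reached multiple(s) of 5: 5 -> fragment 1 completed (1 total).
Step 2: advance 5 -> fork_pos = 5 + 5 = 10. Reached multiple(s) of 5: 10 -> fragment 2 completed (2 total).
Step 3: advance 2 -> fork_pos = 10 + 2 = 12. Next multiple of 5 is 15 (not reached); still 2 fragment(s).
Step 4: advance 4 -> fork_pos = 12 + 4 = 16. Reached multiple(s) of 5: 15 -> fragment 3 completed (3 total).
Step 5: advance 2 -> fork_pos = 16 + 2 = 18. Next multiple of 5 is 20 (not reached); still 3 fragment(s).
3 fragment(s) completed, covering template[0:15] (3 x 5 = 15). The next fragment, fragment 4, covers template[15:20], so it starts at position 15.

Answer: 15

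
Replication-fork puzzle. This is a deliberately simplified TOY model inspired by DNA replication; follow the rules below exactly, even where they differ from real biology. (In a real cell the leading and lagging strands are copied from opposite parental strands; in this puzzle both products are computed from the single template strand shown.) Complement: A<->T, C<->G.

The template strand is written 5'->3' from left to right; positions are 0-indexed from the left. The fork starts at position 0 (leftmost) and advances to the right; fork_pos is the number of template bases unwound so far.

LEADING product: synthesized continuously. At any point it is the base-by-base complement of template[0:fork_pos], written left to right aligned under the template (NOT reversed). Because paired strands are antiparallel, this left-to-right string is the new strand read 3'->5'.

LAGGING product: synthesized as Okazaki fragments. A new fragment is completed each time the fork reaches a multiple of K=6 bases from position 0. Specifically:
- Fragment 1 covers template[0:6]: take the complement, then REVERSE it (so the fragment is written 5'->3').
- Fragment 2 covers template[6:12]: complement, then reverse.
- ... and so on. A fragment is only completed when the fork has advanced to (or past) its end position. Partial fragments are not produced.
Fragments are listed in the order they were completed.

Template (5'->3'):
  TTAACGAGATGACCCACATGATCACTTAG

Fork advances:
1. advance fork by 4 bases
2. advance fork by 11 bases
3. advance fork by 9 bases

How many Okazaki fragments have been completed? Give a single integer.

Answer: 4

Derivation:
Step 1: advance 4 -> fork_pos = 0 + 4 = 4. Next multiple of 6 is 6 (not reached); still 0 fragment(s).
Step 2: advance 11 -> fork_pos = 4 + 11 = 15. Reached multiple(s) of 6: 6, 12 -> fragments 1-2 completed (2 total).
Step 3: advance 9 -> fork_pos = 15 + 9 = 24. Reached multiple(s) of 6: 18, 24 -> fragments 3-4 completed (4 total).
Check: final fork_pos = 24; the multiples of 6 that are <= 24 are 6..24 -> 24 // 6 = 4 completed fragment(s).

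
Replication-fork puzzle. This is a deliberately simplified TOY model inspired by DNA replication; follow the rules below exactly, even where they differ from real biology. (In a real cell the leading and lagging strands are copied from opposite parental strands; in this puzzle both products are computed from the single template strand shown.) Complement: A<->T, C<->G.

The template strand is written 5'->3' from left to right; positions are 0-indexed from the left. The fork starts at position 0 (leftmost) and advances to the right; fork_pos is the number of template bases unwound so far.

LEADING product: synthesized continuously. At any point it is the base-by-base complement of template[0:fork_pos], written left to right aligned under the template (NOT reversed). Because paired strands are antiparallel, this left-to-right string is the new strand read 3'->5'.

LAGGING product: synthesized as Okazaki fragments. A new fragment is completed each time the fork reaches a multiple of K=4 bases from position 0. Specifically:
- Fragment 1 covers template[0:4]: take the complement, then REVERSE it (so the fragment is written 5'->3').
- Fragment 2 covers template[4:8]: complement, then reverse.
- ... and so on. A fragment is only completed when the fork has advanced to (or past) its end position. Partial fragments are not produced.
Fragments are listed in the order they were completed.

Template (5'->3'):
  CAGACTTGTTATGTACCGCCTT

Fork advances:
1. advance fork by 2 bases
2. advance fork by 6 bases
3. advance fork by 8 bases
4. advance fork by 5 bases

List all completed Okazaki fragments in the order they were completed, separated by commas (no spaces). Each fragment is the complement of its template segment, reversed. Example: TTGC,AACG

Answer: TCTG,CAAG,ATAA,GTAC,GGCG

Derivation:
Step 1: advance 2 -> fork_pos = 0 + 2 = 2. Next multiple of 4 is 4 (not reached); still 0 fragment(s).
Step 2: advance 6 -> fork_pos = 2 + 6 = 8. Reached multiple(s) of 4: 4, 8 -> fragments 1-2 completed (2 total).
Step 3: advance 8 -> fork_pos = 8 + 8 = 16. Reached multiple(s) of 4: 12, 16 -> fragments 3-4 completed (4 total).
Step 4: advance 5 -> fork_pos = 16 + 5 = 21. Reached multiple(s) of 4: 20 -> fragment 5 completed (5 total).
Final fork_pos = 21, so 5 fragment(s) are complete. Build each: template segment -> complement -> reverse.
Fragment 1: template[0:4] = CAGA -> complement GTCT -> reversed TCTG
Fragment 2: template[4:8] = CTTG -> complement GAAC -> reversed CAAG
Fragment 3: template[8:12] = TTAT -> complement AATA -> reversed ATAA
Fragment 4: template[12:16] = GTAC -> complement CATG -> reversed GTAC
Fragment 5: template[16:20] = CGCC -> complement GCGG -> reversed GGCG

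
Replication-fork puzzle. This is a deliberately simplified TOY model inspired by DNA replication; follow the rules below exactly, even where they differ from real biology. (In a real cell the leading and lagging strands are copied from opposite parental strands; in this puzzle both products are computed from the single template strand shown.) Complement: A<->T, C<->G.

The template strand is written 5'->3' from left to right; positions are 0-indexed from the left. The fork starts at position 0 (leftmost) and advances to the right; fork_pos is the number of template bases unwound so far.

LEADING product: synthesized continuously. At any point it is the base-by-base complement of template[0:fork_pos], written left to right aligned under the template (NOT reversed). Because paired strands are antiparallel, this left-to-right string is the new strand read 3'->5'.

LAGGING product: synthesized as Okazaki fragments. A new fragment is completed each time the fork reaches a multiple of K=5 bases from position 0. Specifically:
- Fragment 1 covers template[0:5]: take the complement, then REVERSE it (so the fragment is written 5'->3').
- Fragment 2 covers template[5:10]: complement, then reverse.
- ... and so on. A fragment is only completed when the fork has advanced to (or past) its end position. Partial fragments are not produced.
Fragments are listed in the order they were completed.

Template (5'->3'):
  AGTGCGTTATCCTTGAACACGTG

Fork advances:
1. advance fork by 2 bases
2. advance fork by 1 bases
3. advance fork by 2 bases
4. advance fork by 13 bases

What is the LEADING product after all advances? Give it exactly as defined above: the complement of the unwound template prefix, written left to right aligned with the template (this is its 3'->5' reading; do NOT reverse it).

Answer: TCACGCAATAGGAACTTG

Derivation:
Step 1: advance 2 -> fork_pos = 0 + 2 = 2.
Step 2: advance 1 -> fork_pos = 2 + 1 = 3.
Step 3: advance 2 -> fork_pos = 3 + 2 = 5.
Step 4: advance 13 -> fork_pos = 5 + 13 = 18.
Unwound prefix: template[0:18] = AGTGCGTTATCCTTGAAC
Complement it base by base (A<->T, C<->G), keeping left-to-right order:
  [0:5] AGTGC -> TCACG
  [5:10] GTTAT -> CAATA
  [10:15] CCTTG -> GGAAC
  [15:18] AAC -> TTG
Concatenate: TCACGCAATAGGAACTTG (length 18; written aligned with the template, i.e. 3'->5').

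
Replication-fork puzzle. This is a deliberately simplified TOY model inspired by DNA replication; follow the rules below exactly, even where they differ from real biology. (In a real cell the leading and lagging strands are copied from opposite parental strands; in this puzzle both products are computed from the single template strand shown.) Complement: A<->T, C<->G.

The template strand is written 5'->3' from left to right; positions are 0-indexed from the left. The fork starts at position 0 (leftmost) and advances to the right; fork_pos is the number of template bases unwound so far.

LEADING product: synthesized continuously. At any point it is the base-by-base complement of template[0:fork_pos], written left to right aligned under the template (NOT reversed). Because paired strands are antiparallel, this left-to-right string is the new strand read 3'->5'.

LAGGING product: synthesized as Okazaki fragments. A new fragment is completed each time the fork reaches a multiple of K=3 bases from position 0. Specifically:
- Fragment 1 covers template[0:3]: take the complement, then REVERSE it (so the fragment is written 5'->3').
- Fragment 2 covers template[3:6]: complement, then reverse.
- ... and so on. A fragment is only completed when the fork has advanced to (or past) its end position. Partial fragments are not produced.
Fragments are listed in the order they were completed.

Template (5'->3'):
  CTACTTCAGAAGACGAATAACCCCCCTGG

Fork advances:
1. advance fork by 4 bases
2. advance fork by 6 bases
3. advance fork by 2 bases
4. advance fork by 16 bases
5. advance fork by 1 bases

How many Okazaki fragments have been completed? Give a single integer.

Step 1: advance 4 -> fork_pos = 0 + 4 = 4. Reached multiple(s) of 3: 3 -> fragment 1 completed (1 total).
Step 2: advance 6 -> fork_pos = 4 + 6 = 10. Reached multiple(s) of 3: 6, 9 -> fragments 2-3 completed (3 total).
Step 3: advance 2 -> fork_pos = 10 + 2 = 12. Reached multiple(s) of 3: 12 -> fragment 4 completed (4 total).
Step 4: advance 16 -> fork_pos = 12 + 16 = 28. Reached multiple(s) of 3: 15, 18, 21, 24, 27 -> fragments 5-9 completed (9 total).
Step 5: advance 1 -> fork_pos = 28 + 1 = 29. Next multiple of 3 is 30 (not reached); still 9 fragment(s).
Check: final fork_pos = 29; the multiples of 3 that are <= 29 are 3..27 -> 29 // 3 = 9 completed fragment(s).

Answer: 9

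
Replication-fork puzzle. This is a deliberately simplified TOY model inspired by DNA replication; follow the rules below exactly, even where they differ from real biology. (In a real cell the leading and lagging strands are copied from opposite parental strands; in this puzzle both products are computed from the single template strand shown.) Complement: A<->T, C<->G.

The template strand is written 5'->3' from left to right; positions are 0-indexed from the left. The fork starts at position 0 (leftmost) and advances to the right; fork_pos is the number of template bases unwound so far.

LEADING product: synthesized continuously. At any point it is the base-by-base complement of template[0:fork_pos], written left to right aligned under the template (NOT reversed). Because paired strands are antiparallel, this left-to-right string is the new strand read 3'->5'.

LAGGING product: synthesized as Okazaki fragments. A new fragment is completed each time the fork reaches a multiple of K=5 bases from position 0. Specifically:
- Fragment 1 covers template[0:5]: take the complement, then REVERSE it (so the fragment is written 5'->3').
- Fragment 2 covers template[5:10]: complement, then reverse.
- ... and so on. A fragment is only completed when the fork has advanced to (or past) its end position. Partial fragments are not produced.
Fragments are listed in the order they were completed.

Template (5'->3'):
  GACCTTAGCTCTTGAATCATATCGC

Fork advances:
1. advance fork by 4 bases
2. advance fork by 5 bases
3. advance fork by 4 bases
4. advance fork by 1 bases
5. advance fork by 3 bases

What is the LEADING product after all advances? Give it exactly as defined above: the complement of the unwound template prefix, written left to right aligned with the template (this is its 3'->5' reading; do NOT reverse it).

Answer: CTGGAATCGAGAACTTA

Derivation:
Step 1: advance 4 -> fork_pos = 0 + 4 = 4.
Step 2: advance 5 -> fork_pos = 4 + 5 = 9.
Step 3: advance 4 -> fork_pos = 9 + 4 = 13.
Step 4: advance 1 -> fork_pos = 13 + 1 = 14.
Step 5: advance 3 -> fork_pos = 14 + 3 = 17.
Unwound prefix: template[0:17] = GACCTTAGCTCTTGAAT
Complement it base by base (A<->T, C<->G), keeping left-to-right order:
  [0:5] GACCT -> CTGGA
  [5:10] TAGCT -> ATCGA
  [10:15] CTTGA -> GAACT
  [15:17] AT -> TA
Concatenate: CTGGAATCGAGAACTTA (length 17; written aligned with the template, i.e. 3'->5').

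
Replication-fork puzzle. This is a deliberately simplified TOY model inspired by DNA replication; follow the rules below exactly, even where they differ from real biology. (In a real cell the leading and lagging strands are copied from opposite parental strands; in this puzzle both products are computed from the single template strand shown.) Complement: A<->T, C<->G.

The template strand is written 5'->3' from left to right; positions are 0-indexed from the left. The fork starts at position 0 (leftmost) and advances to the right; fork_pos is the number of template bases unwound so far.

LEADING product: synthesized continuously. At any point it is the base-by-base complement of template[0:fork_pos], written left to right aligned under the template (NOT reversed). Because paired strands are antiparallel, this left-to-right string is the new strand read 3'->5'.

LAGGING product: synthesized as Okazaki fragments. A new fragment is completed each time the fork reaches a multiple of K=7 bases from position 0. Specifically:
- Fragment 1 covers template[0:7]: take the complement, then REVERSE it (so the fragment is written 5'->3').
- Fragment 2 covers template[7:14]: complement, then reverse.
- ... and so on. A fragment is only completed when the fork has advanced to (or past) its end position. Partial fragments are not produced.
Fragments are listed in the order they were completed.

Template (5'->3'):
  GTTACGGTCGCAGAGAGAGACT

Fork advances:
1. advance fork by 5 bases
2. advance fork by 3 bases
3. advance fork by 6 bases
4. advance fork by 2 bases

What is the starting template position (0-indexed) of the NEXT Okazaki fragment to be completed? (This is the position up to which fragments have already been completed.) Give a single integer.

Step 1: advance 5 -> fork_pos = 0 + 5 = 5. Next multiple of 7 is 7 (not reached); still 0 fragment(s).
Step 2: advance 3 -> fork_pos = 5 + 3 = 8. Reached multiple(s) of 7: 7 -> fragment 1 completed (1 total).
Step 3: advance 6 -> fork_pos = 8 + 6 = 14. Reached multiple(s) of 7: 14 -> fragment 2 completed (2 total).
Step 4: advance 2 -> fork_pos = 14 + 2 = 16. Next multiple of 7 is 21 (not reached); still 2 fragment(s).
2 fragment(s) completed, covering template[0:14] (2 x 7 = 14). The next fragment, fragment 3, covers template[14:21], so it starts at position 14.

Answer: 14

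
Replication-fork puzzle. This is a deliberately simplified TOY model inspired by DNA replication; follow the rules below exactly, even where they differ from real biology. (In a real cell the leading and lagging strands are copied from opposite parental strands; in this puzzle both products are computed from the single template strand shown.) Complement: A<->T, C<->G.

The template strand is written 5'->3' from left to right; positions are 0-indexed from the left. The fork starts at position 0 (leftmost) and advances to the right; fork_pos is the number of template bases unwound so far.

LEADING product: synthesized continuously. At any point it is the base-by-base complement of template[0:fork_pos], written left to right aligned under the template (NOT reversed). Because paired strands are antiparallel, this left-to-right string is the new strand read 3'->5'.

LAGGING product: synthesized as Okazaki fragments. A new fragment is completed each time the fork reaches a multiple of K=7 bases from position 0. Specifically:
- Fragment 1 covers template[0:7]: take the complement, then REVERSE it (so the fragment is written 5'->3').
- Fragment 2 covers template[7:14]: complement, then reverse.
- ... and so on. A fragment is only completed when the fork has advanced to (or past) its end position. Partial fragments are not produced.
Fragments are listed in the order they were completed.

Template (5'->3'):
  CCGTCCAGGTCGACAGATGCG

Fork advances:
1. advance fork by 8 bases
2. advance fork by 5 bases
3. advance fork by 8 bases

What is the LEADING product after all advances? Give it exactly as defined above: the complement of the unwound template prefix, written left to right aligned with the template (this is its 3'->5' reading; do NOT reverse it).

Answer: GGCAGGTCCAGCTGTCTACGC

Derivation:
Step 1: advance 8 -> fork_pos = 0 + 8 = 8.
Step 2: advance 5 -> fork_pos = 8 + 5 = 13.
Step 3: advance 8 -> fork_pos = 13 + 8 = 21.
Unwound prefix: template[0:21] = CCGTCCAGGTCGACAGATGCG
Complement it base by base (A<->T, C<->G), keeping left-to-right order:
  [0:5] CCGTC -> GGCAG
  [5:10] CAGGT -> GTCCA
  [10:15] CGACA -> GCTGT
  [15:20] GATGC -> CTACG
  [20:21] G -> C
Concatenate: GGCAGGTCCAGCTGTCTACGC (length 21; written aligned with the template, i.e. 3'->5').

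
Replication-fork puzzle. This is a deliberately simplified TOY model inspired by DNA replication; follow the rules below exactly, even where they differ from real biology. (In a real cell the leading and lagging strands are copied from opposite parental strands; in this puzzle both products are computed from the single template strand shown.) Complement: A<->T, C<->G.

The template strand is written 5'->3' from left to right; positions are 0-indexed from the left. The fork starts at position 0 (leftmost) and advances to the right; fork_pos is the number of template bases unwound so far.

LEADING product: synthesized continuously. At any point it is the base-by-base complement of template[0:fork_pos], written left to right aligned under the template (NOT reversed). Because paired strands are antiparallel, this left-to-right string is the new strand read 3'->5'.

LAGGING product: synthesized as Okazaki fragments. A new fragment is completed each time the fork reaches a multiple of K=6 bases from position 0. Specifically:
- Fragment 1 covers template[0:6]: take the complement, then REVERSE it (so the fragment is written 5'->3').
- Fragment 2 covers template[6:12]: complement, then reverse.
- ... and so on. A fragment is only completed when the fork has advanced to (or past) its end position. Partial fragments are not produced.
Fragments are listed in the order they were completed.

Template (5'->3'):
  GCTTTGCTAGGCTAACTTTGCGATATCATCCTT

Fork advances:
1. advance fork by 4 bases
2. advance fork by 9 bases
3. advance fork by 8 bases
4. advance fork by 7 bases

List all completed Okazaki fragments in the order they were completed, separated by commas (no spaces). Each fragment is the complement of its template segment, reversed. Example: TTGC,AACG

Step 1: advance 4 -> fork_pos = 0 + 4 = 4. Next multiple of 6 is 6 (not reached); still 0 fragment(s).
Step 2: advance 9 -> fork_pos = 4 + 9 = 13. Reached multiple(s) of 6: 6, 12 -> fragments 1-2 completed (2 total).
Step 3: advance 8 -> fork_pos = 13 + 8 = 21. Reached multiple(s) of 6: 18 -> fragment 3 completed (3 total).
Step 4: advance 7 -> fork_pos = 21 + 7 = 28. Reached multiple(s) of 6: 24 -> fragment 4 completed (4 total).
Final fork_pos = 28, so 4 fragment(s) are complete. Build each: template segment -> complement -> reverse.
Fragment 1: template[0:6] = GCTTTG -> complement CGAAAC -> reversed CAAAGC
Fragment 2: template[6:12] = CTAGGC -> complement GATCCG -> reversed GCCTAG
Fragment 3: template[12:18] = TAACTT -> complement ATTGAA -> reversed AAGTTA
Fragment 4: template[18:24] = TGCGAT -> complement ACGCTA -> reversed ATCGCA

Answer: CAAAGC,GCCTAG,AAGTTA,ATCGCA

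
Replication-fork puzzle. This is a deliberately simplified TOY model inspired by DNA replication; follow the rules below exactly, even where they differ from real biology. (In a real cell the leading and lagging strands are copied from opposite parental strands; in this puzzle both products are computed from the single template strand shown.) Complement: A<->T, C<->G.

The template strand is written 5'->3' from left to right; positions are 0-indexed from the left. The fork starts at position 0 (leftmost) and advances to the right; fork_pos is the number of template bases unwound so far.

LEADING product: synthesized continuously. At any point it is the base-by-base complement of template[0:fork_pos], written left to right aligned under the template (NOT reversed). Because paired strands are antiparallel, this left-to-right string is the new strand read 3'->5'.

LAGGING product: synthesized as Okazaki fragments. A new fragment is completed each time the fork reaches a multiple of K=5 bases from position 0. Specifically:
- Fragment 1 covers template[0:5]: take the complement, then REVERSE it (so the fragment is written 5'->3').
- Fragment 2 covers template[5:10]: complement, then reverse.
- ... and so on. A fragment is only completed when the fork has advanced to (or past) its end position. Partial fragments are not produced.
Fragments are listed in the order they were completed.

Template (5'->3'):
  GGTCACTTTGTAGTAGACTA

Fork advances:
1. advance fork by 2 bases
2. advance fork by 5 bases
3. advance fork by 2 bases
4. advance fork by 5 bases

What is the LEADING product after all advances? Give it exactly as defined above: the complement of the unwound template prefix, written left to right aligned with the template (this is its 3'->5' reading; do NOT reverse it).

Step 1: advance 2 -> fork_pos = 0 + 2 = 2.
Step 2: advance 5 -> fork_pos = 2 + 5 = 7.
Step 3: advance 2 -> fork_pos = 7 + 2 = 9.
Step 4: advance 5 -> fork_pos = 9 + 5 = 14.
Unwound prefix: template[0:14] = GGTCACTTTGTAGT
Complement it base by base (A<->T, C<->G), keeping left-to-right order:
  [0:5] GGTCA -> CCAGT
  [5:10] CTTTG -> GAAAC
  [10:14] TAGT -> ATCA
Concatenate: CCAGTGAAACATCA (length 14; written aligned with the template, i.e. 3'->5').

Answer: CCAGTGAAACATCA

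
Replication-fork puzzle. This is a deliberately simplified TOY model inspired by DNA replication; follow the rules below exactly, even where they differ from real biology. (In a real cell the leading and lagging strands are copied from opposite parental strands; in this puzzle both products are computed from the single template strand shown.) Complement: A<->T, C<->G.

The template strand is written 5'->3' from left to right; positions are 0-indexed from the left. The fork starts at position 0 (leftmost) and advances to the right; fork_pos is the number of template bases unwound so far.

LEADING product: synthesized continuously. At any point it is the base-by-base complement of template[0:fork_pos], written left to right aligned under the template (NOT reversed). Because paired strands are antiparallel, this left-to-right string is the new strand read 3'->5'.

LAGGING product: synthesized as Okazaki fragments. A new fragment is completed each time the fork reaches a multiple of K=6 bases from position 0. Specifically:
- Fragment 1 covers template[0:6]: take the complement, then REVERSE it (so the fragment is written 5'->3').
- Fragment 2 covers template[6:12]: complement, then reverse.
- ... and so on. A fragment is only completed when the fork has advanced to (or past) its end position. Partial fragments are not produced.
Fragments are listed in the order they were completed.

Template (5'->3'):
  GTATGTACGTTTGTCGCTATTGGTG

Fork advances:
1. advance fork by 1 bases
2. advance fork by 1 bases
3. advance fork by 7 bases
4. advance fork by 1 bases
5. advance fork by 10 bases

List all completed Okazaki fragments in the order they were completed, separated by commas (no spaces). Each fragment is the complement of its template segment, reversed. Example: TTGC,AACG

Step 1: advance 1 -> fork_pos = 0 + 1 = 1. Next multiple of 6 is 6 (not reached); still 0 fragment(s).
Step 2: advance 1 -> fork_pos = 1 + 1 = 2. Next multiple of 6 is 6 (not reached); still 0 fragment(s).
Step 3: advance 7 -> fork_pos = 2 + 7 = 9. Reached multiple(s) of 6: 6 -> fragment 1 completed (1 total).
Step 4: advance 1 -> fork_pos = 9 + 1 = 10. Next multiple of 6 is 12 (not reached); still 1 fragment(s).
Step 5: advance 10 -> fork_pos = 10 + 10 = 20. Reached multiple(s) of 6: 12, 18 -> fragments 2-3 completed (3 total).
Final fork_pos = 20, so 3 fragment(s) are complete. Build each: template segment -> complement -> reverse.
Fragment 1: template[0:6] = GTATGT -> complement CATACA -> reversed ACATAC
Fragment 2: template[6:12] = ACGTTT -> complement TGCAAA -> reversed AAACGT
Fragment 3: template[12:18] = GTCGCT -> complement CAGCGA -> reversed AGCGAC

Answer: ACATAC,AAACGT,AGCGAC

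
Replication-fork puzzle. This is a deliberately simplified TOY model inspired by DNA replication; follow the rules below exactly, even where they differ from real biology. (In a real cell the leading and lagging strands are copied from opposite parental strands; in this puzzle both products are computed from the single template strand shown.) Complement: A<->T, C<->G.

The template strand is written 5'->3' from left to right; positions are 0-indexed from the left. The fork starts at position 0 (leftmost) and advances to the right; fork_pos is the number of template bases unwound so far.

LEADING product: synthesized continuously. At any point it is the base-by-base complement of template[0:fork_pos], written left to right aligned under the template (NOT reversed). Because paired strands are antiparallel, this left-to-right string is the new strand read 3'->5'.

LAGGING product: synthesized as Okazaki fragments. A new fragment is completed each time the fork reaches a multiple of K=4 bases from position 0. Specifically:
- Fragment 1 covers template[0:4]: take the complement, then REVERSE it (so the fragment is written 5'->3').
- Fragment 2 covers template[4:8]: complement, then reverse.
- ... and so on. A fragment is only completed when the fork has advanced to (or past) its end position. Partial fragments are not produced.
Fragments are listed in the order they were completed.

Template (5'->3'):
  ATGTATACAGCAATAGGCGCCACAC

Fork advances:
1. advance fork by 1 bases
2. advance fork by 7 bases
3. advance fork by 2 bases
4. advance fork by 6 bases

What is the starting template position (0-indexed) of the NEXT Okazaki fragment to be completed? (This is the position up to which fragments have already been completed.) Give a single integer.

Answer: 16

Derivation:
Step 1: advance 1 -> fork_pos = 0 + 1 = 1. Next multiple of 4 is 4 (not reached); still 0 fragment(s).
Step 2: advance 7 -> fork_pos = 1 + 7 = 8. Reached multiple(s) of 4: 4, 8 -> fragments 1-2 completed (2 total).
Step 3: advance 2 -> fork_pos = 8 + 2 = 10. Next multiple of 4 is 12 (not reached); still 2 fragment(s).
Step 4: advance 6 -> fork_pos = 10 + 6 = 16. Reached multiple(s) of 4: 12, 16 -> fragments 3-4 completed (4 total).
4 fragment(s) completed, covering template[0:16] (4 x 4 = 16). The next fragment, fragment 5, covers template[16:20], so it starts at position 16.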